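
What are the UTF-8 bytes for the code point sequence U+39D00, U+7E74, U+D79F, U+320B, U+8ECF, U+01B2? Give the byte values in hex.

U+39D00: 4-byte form → F0 B9 B4 80.
U+7E74: 3-byte form → E7 B9 B4.
U+D79F: 3-byte form → ED 9E 9F.
U+320B: 3-byte form → E3 88 8B.
U+8ECF: 3-byte form → E8 BB 8F.
U+01B2: 2-byte form → C6 B2.
Concatenated (18 bytes): F0 B9 B4 80 E7 B9 B4 ED 9E 9F E3 88 8B E8 BB 8F C6 B2.

F0 B9 B4 80 E7 B9 B4 ED 9E 9F E3 88 8B E8 BB 8F C6 B2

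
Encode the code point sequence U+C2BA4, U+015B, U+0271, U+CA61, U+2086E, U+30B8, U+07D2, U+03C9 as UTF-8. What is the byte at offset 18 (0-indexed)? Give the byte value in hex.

U+C2BA4 → 4-byte form F3 82 AE A4 at offsets 0–3.
U+015B → 2-byte form C5 9B at offsets 4–5.
U+0271 → 2-byte form C9 B1 at offsets 6–7.
U+CA61 → 3-byte form EC A9 A1 at offsets 8–10.
U+2086E → 4-byte form F0 A0 A1 AE at offsets 11–14.
U+30B8 → 3-byte form E3 82 B8 at offsets 15–17.
U+07D2 → 2-byte form DF 92 at offsets 18–19.
Offset 18 falls in char 7's range; it's byte 1 of DF 92 = 0xDF.

0xDF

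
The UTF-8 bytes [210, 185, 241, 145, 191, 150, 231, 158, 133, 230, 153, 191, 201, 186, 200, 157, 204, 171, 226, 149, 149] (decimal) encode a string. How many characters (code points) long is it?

Byte at offset 0: 0xD2 = 11010010 → 2-byte char (#1). Advance 2.
Byte at offset 2: 0xF1 = 11110001 → 4-byte char (#2). Advance 4.
Byte at offset 6: 0xE7 = 11100111 → 3-byte char (#3). Advance 3.
Byte at offset 9: 0xE6 = 11100110 → 3-byte char (#4). Advance 3.
Byte at offset 12: 0xC9 = 11001001 → 2-byte char (#5). Advance 2.
Byte at offset 14: 0xC8 = 11001000 → 2-byte char (#6). Advance 2.
Byte at offset 16: 0xCC = 11001100 → 2-byte char (#7). Advance 2.
Byte at offset 18: 0xE2 = 11100010 → 3-byte char (#8). Advance 3.
Reached end at offset 21 after 8 code points.

8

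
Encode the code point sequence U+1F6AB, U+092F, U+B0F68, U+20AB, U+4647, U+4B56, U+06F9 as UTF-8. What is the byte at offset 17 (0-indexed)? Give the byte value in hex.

0xE4

U+1F6AB → 4-byte form F0 9F 9A AB at offsets 0–3.
U+092F → 3-byte form E0 A4 AF at offsets 4–6.
U+B0F68 → 4-byte form F2 B0 BD A8 at offsets 7–10.
U+20AB → 3-byte form E2 82 AB at offsets 11–13.
U+4647 → 3-byte form E4 99 87 at offsets 14–16.
U+4B56 → 3-byte form E4 AD 96 at offsets 17–19.
Offset 17 falls in char 6's range; it's byte 1 of E4 AD 96 = 0xE4.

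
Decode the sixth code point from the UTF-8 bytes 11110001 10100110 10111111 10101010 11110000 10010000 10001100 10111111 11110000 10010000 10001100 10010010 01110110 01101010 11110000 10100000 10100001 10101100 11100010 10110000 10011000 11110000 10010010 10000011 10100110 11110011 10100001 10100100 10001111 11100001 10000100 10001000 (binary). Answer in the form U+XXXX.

Offset 0: leading byte 0xF1 = 11110001 → 4-byte char #1 = F1 A6 BF AA.
Offset 4: leading byte 0xF0 = 11110000 → 4-byte char #2 = F0 90 8C BF.
Offset 8: leading byte 0xF0 = 11110000 → 4-byte char #3 = F0 90 8C 92.
Offset 12: leading byte 0x76 = 01110110 → 1-byte char #4 = 76.
Offset 13: leading byte 0x6A = 01101010 → 1-byte char #5 = 6A.
Offset 14: leading byte 0xF0 = 11110000 → 4-byte char #6 = F0 A0 A1 AC.
Leading byte 0xF0 = 11110000 matches 11110xxx → 4-byte sequence.
Byte 1: 0xF0 = 11110000, payload 000 (3 bits).
Byte 2: 0xA0 = 10100000 (10xxxxxx ✓), payload 100000.
Byte 3: 0xA1 = 10100001 (10xxxxxx ✓), payload 100001.
Byte 4: 0xAC = 10101100 (10xxxxxx ✓), payload 101100.
Concatenate: 000100000100001101100 = 0x2086C (21 bits → U+2086C).

U+2086C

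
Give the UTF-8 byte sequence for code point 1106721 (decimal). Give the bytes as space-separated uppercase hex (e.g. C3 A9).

F4 8E 8C A1

U+10E321 = 0x10E321 = 1106721 decimal. In range U+10000–U+10FFFF → 4-byte form: 11110xxx 10xxxxxx 10xxxxxx 10xxxxxx.
Binary (21 bits): 100001110001100100001.
Split 3+6+6+6: 100 | 001110 | 001100 | 100001.
Byte 1: 11110100 = 0xF4.
Byte 2: 10001110 = 0x8E.
Byte 3: 10001100 = 0x8C.
Byte 4: 10100001 = 0xA1.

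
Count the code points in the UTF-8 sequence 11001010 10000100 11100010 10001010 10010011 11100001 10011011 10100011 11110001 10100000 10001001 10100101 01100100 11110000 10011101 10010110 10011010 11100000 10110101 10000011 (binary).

7

Byte at offset 0: 0xCA = 11001010 → 2-byte char (#1). Advance 2.
Byte at offset 2: 0xE2 = 11100010 → 3-byte char (#2). Advance 3.
Byte at offset 5: 0xE1 = 11100001 → 3-byte char (#3). Advance 3.
Byte at offset 8: 0xF1 = 11110001 → 4-byte char (#4). Advance 4.
Byte at offset 12: 0x64 = 01100100 → 1-byte char (#5). Advance 1.
Byte at offset 13: 0xF0 = 11110000 → 4-byte char (#6). Advance 4.
Byte at offset 17: 0xE0 = 11100000 → 3-byte char (#7). Advance 3.
Reached end at offset 20 after 7 code points.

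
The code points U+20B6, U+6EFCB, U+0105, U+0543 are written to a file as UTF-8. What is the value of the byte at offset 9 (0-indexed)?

U+20B6 → 3-byte form E2 82 B6 at offsets 0–2.
U+6EFCB → 4-byte form F1 AE BF 8B at offsets 3–6.
U+0105 → 2-byte form C4 85 at offsets 7–8.
U+0543 → 2-byte form D5 83 at offsets 9–10.
Offset 9 falls in char 4's range; it's byte 1 of D5 83 = 0xD5.

0xD5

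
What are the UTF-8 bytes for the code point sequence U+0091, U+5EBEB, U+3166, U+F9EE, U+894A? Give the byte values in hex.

C2 91 F1 9E AF AB E3 85 A6 EF A7 AE E8 A5 8A

U+0091: 2-byte form → C2 91.
U+5EBEB: 4-byte form → F1 9E AF AB.
U+3166: 3-byte form → E3 85 A6.
U+F9EE: 3-byte form → EF A7 AE.
U+894A: 3-byte form → E8 A5 8A.
Concatenated (15 bytes): C2 91 F1 9E AF AB E3 85 A6 EF A7 AE E8 A5 8A.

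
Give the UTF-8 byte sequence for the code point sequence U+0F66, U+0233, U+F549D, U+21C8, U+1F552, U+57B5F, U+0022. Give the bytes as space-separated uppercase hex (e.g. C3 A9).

E0 BD A6 C8 B3 F3 B5 92 9D E2 87 88 F0 9F 95 92 F1 97 AD 9F 22

U+0F66: 3-byte form → E0 BD A6.
U+0233: 2-byte form → C8 B3.
U+F549D: 4-byte form → F3 B5 92 9D.
U+21C8: 3-byte form → E2 87 88.
U+1F552: 4-byte form → F0 9F 95 92.
U+57B5F: 4-byte form → F1 97 AD 9F.
U+0022: 1-byte form → 22.
Concatenated (21 bytes): E0 BD A6 C8 B3 F3 B5 92 9D E2 87 88 F0 9F 95 92 F1 97 AD 9F 22.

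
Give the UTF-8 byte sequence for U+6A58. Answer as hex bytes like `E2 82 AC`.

E6 A9 98

U+6A58 = 0x6A58 = 27224 decimal. In range U+0800–U+FFFF → 3-byte form: 1110xxxx 10xxxxxx 10xxxxxx.
Binary (16 bits): 0110101001011000.
Split 4+6+6: 0110 | 101001 | 011000.
Byte 1: 11100110 = 0xE6.
Byte 2: 10101001 = 0xA9.
Byte 3: 10011000 = 0x98.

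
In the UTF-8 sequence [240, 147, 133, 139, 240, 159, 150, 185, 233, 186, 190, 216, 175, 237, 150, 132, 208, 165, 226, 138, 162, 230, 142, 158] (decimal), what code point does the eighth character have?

Offset 0: leading byte 0xF0 = 11110000 → 4-byte char #1 = F0 93 85 8B.
Offset 4: leading byte 0xF0 = 11110000 → 4-byte char #2 = F0 9F 96 B9.
Offset 8: leading byte 0xE9 = 11101001 → 3-byte char #3 = E9 BA BE.
Offset 11: leading byte 0xD8 = 11011000 → 2-byte char #4 = D8 AF.
Offset 13: leading byte 0xED = 11101101 → 3-byte char #5 = ED 96 84.
Offset 16: leading byte 0xD0 = 11010000 → 2-byte char #6 = D0 A5.
Offset 18: leading byte 0xE2 = 11100010 → 3-byte char #7 = E2 8A A2.
Offset 21: leading byte 0xE6 = 11100110 → 3-byte char #8 = E6 8E 9E.
Leading byte 0xE6 = 11100110 matches 1110xxxx → 3-byte sequence.
Byte 1: 0xE6 = 11100110, payload 0110 (4 bits).
Byte 2: 0x8E = 10001110 (10xxxxxx ✓), payload 001110.
Byte 3: 0x9E = 10011110 (10xxxxxx ✓), payload 011110.
Concatenate: 0110001110011110 = 0x639E (16 bits → U+639E).

U+639E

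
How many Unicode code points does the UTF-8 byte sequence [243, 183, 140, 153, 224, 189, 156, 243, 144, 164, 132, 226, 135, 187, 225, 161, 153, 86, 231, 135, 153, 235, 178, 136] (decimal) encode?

8

Byte at offset 0: 0xF3 = 11110011 → 4-byte char (#1). Advance 4.
Byte at offset 4: 0xE0 = 11100000 → 3-byte char (#2). Advance 3.
Byte at offset 7: 0xF3 = 11110011 → 4-byte char (#3). Advance 4.
Byte at offset 11: 0xE2 = 11100010 → 3-byte char (#4). Advance 3.
Byte at offset 14: 0xE1 = 11100001 → 3-byte char (#5). Advance 3.
Byte at offset 17: 0x56 = 01010110 → 1-byte char (#6). Advance 1.
Byte at offset 18: 0xE7 = 11100111 → 3-byte char (#7). Advance 3.
Byte at offset 21: 0xEB = 11101011 → 3-byte char (#8). Advance 3.
Reached end at offset 24 after 8 code points.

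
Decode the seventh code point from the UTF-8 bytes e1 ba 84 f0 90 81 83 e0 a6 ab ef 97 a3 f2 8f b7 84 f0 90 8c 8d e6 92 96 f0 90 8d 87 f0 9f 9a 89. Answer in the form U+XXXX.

Offset 0: leading byte 0xE1 = 11100001 → 3-byte char #1 = E1 BA 84.
Offset 3: leading byte 0xF0 = 11110000 → 4-byte char #2 = F0 90 81 83.
Offset 7: leading byte 0xE0 = 11100000 → 3-byte char #3 = E0 A6 AB.
Offset 10: leading byte 0xEF = 11101111 → 3-byte char #4 = EF 97 A3.
Offset 13: leading byte 0xF2 = 11110010 → 4-byte char #5 = F2 8F B7 84.
Offset 17: leading byte 0xF0 = 11110000 → 4-byte char #6 = F0 90 8C 8D.
Offset 21: leading byte 0xE6 = 11100110 → 3-byte char #7 = E6 92 96.
Leading byte 0xE6 = 11100110 matches 1110xxxx → 3-byte sequence.
Byte 1: 0xE6 = 11100110, payload 0110 (4 bits).
Byte 2: 0x92 = 10010010 (10xxxxxx ✓), payload 010010.
Byte 3: 0x96 = 10010110 (10xxxxxx ✓), payload 010110.
Concatenate: 0110010010010110 = 0x6496 (16 bits → U+6496).

U+6496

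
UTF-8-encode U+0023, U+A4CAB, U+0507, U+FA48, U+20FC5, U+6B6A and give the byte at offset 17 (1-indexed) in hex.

0xAA

1-indexed offset 17 is 0-indexed offset 16.
U+0023 → 1-byte form 23 at offsets 0–0.
U+A4CAB → 4-byte form F2 A4 B2 AB at offsets 1–4.
U+0507 → 2-byte form D4 87 at offsets 5–6.
U+FA48 → 3-byte form EF A9 88 at offsets 7–9.
U+20FC5 → 4-byte form F0 A0 BF 85 at offsets 10–13.
U+6B6A → 3-byte form E6 AD AA at offsets 14–16.
Offset 16 falls in char 6's range; it's byte 3 of E6 AD AA = 0xAA.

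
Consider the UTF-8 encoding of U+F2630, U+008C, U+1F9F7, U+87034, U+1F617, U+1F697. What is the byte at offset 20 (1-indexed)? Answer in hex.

1-indexed offset 20 is 0-indexed offset 19.
U+F2630 → 4-byte form F3 B2 98 B0 at offsets 0–3.
U+008C → 2-byte form C2 8C at offsets 4–5.
U+1F9F7 → 4-byte form F0 9F A7 B7 at offsets 6–9.
U+87034 → 4-byte form F2 87 80 B4 at offsets 10–13.
U+1F617 → 4-byte form F0 9F 98 97 at offsets 14–17.
U+1F697 → 4-byte form F0 9F 9A 97 at offsets 18–21.
Offset 19 falls in char 6's range; it's byte 2 of F0 9F 9A 97 = 0x9F.

0x9F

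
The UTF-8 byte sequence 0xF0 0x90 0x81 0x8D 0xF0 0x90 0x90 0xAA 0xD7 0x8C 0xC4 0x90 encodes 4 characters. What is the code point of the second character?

Offset 0: leading byte 0xF0 = 11110000 → 4-byte char #1 = F0 90 81 8D.
Offset 4: leading byte 0xF0 = 11110000 → 4-byte char #2 = F0 90 90 AA.
Leading byte 0xF0 = 11110000 matches 11110xxx → 4-byte sequence.
Byte 1: 0xF0 = 11110000, payload 000 (3 bits).
Byte 2: 0x90 = 10010000 (10xxxxxx ✓), payload 010000.
Byte 3: 0x90 = 10010000 (10xxxxxx ✓), payload 010000.
Byte 4: 0xAA = 10101010 (10xxxxxx ✓), payload 101010.
Concatenate: 000010000010000101010 = 0x1042A (21 bits → U+1042A).

U+1042A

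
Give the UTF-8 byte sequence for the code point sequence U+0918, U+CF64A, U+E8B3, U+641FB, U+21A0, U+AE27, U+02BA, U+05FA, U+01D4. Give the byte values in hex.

E0 A4 98 F3 8F 99 8A EE A2 B3 F1 A4 87 BB E2 86 A0 EA B8 A7 CA BA D7 BA C7 94

U+0918: 3-byte form → E0 A4 98.
U+CF64A: 4-byte form → F3 8F 99 8A.
U+E8B3: 3-byte form → EE A2 B3.
U+641FB: 4-byte form → F1 A4 87 BB.
U+21A0: 3-byte form → E2 86 A0.
U+AE27: 3-byte form → EA B8 A7.
U+02BA: 2-byte form → CA BA.
U+05FA: 2-byte form → D7 BA.
U+01D4: 2-byte form → C7 94.
Concatenated (26 bytes): E0 A4 98 F3 8F 99 8A EE A2 B3 F1 A4 87 BB E2 86 A0 EA B8 A7 CA BA D7 BA C7 94.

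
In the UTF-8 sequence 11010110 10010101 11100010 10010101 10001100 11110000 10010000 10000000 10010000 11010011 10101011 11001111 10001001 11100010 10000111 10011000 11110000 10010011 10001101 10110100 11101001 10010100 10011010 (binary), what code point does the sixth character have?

Offset 0: leading byte 0xD6 = 11010110 → 2-byte char #1 = D6 95.
Offset 2: leading byte 0xE2 = 11100010 → 3-byte char #2 = E2 95 8C.
Offset 5: leading byte 0xF0 = 11110000 → 4-byte char #3 = F0 90 80 90.
Offset 9: leading byte 0xD3 = 11010011 → 2-byte char #4 = D3 AB.
Offset 11: leading byte 0xCF = 11001111 → 2-byte char #5 = CF 89.
Offset 13: leading byte 0xE2 = 11100010 → 3-byte char #6 = E2 87 98.
Leading byte 0xE2 = 11100010 matches 1110xxxx → 3-byte sequence.
Byte 1: 0xE2 = 11100010, payload 0010 (4 bits).
Byte 2: 0x87 = 10000111 (10xxxxxx ✓), payload 000111.
Byte 3: 0x98 = 10011000 (10xxxxxx ✓), payload 011000.
Concatenate: 0010000111011000 = 0x21D8 (16 bits → U+21D8).

U+21D8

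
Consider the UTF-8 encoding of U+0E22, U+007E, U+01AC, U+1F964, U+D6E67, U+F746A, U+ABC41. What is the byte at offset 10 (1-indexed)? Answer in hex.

0xA4

1-indexed offset 10 is 0-indexed offset 9.
U+0E22 → 3-byte form E0 B8 A2 at offsets 0–2.
U+007E → 1-byte form 7E at offsets 3–3.
U+01AC → 2-byte form C6 AC at offsets 4–5.
U+1F964 → 4-byte form F0 9F A5 A4 at offsets 6–9.
Offset 9 falls in char 4's range; it's byte 4 of F0 9F A5 A4 = 0xA4.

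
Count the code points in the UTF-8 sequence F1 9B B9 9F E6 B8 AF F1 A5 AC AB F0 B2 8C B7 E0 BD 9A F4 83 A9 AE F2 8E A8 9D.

7

Byte at offset 0: 0xF1 = 11110001 → 4-byte char (#1). Advance 4.
Byte at offset 4: 0xE6 = 11100110 → 3-byte char (#2). Advance 3.
Byte at offset 7: 0xF1 = 11110001 → 4-byte char (#3). Advance 4.
Byte at offset 11: 0xF0 = 11110000 → 4-byte char (#4). Advance 4.
Byte at offset 15: 0xE0 = 11100000 → 3-byte char (#5). Advance 3.
Byte at offset 18: 0xF4 = 11110100 → 4-byte char (#6). Advance 4.
Byte at offset 22: 0xF2 = 11110010 → 4-byte char (#7). Advance 4.
Reached end at offset 26 after 7 code points.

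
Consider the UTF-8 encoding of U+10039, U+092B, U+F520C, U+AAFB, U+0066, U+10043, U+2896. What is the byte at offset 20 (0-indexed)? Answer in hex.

U+10039 → 4-byte form F0 90 80 B9 at offsets 0–3.
U+092B → 3-byte form E0 A4 AB at offsets 4–6.
U+F520C → 4-byte form F3 B5 88 8C at offsets 7–10.
U+AAFB → 3-byte form EA AB BB at offsets 11–13.
U+0066 → 1-byte form 66 at offsets 14–14.
U+10043 → 4-byte form F0 90 81 83 at offsets 15–18.
U+2896 → 3-byte form E2 A2 96 at offsets 19–21.
Offset 20 falls in char 7's range; it's byte 2 of E2 A2 96 = 0xA2.

0xA2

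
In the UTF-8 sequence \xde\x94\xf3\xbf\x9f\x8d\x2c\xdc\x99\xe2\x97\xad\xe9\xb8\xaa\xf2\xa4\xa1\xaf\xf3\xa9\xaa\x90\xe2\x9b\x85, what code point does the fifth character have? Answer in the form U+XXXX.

Offset 0: leading byte 0xDE = 11011110 → 2-byte char #1 = DE 94.
Offset 2: leading byte 0xF3 = 11110011 → 4-byte char #2 = F3 BF 9F 8D.
Offset 6: leading byte 0x2C = 00101100 → 1-byte char #3 = 2C.
Offset 7: leading byte 0xDC = 11011100 → 2-byte char #4 = DC 99.
Offset 9: leading byte 0xE2 = 11100010 → 3-byte char #5 = E2 97 AD.
Leading byte 0xE2 = 11100010 matches 1110xxxx → 3-byte sequence.
Byte 1: 0xE2 = 11100010, payload 0010 (4 bits).
Byte 2: 0x97 = 10010111 (10xxxxxx ✓), payload 010111.
Byte 3: 0xAD = 10101101 (10xxxxxx ✓), payload 101101.
Concatenate: 0010010111101101 = 0x25ED (16 bits → U+25ED).

U+25ED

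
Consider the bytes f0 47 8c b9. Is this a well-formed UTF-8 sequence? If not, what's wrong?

Leading byte 0xF0 = 11110000 → 4-byte form.
Byte 2 is 0x47 = 01000111, which is not 10xxxxxx — expected a continuation byte.

invalid (non-continuation byte where continuation expected)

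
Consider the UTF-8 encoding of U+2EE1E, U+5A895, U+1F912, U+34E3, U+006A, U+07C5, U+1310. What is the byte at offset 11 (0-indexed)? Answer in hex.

0x92

U+2EE1E → 4-byte form F0 AE B8 9E at offsets 0–3.
U+5A895 → 4-byte form F1 9A A2 95 at offsets 4–7.
U+1F912 → 4-byte form F0 9F A4 92 at offsets 8–11.
Offset 11 falls in char 3's range; it's byte 4 of F0 9F A4 92 = 0x92.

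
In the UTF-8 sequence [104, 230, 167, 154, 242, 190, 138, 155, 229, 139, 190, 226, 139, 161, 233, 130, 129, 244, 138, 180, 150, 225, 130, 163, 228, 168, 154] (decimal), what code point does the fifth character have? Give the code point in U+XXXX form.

U+22E1

Offset 0: leading byte 0x68 = 01101000 → 1-byte char #1 = 68.
Offset 1: leading byte 0xE6 = 11100110 → 3-byte char #2 = E6 A7 9A.
Offset 4: leading byte 0xF2 = 11110010 → 4-byte char #3 = F2 BE 8A 9B.
Offset 8: leading byte 0xE5 = 11100101 → 3-byte char #4 = E5 8B BE.
Offset 11: leading byte 0xE2 = 11100010 → 3-byte char #5 = E2 8B A1.
Leading byte 0xE2 = 11100010 matches 1110xxxx → 3-byte sequence.
Byte 1: 0xE2 = 11100010, payload 0010 (4 bits).
Byte 2: 0x8B = 10001011 (10xxxxxx ✓), payload 001011.
Byte 3: 0xA1 = 10100001 (10xxxxxx ✓), payload 100001.
Concatenate: 0010001011100001 = 0x22E1 (16 bits → U+22E1).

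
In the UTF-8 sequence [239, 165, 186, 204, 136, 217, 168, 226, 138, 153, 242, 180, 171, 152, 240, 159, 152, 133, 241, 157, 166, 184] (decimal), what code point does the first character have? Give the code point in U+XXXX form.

U+F97A

Offset 0: leading byte 0xEF = 11101111 → 3-byte char #1 = EF A5 BA.
Leading byte 0xEF = 11101111 matches 1110xxxx → 3-byte sequence.
Byte 1: 0xEF = 11101111, payload 1111 (4 bits).
Byte 2: 0xA5 = 10100101 (10xxxxxx ✓), payload 100101.
Byte 3: 0xBA = 10111010 (10xxxxxx ✓), payload 111010.
Concatenate: 1111100101111010 = 0xF97A (16 bits → U+F97A).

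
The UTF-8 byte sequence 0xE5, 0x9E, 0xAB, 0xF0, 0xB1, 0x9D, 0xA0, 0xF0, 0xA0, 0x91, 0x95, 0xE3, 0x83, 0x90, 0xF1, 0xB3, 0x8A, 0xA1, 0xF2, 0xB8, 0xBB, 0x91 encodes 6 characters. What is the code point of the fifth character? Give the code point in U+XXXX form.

U+732A1

Offset 0: leading byte 0xE5 = 11100101 → 3-byte char #1 = E5 9E AB.
Offset 3: leading byte 0xF0 = 11110000 → 4-byte char #2 = F0 B1 9D A0.
Offset 7: leading byte 0xF0 = 11110000 → 4-byte char #3 = F0 A0 91 95.
Offset 11: leading byte 0xE3 = 11100011 → 3-byte char #4 = E3 83 90.
Offset 14: leading byte 0xF1 = 11110001 → 4-byte char #5 = F1 B3 8A A1.
Leading byte 0xF1 = 11110001 matches 11110xxx → 4-byte sequence.
Byte 1: 0xF1 = 11110001, payload 001 (3 bits).
Byte 2: 0xB3 = 10110011 (10xxxxxx ✓), payload 110011.
Byte 3: 0x8A = 10001010 (10xxxxxx ✓), payload 001010.
Byte 4: 0xA1 = 10100001 (10xxxxxx ✓), payload 100001.
Concatenate: 001110011001010100001 = 0x732A1 (21 bits → U+732A1).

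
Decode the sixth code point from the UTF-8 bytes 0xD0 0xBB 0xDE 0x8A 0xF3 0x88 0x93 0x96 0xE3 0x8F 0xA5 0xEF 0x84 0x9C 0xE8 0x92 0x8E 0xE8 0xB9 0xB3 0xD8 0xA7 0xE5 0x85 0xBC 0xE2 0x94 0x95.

U+848E

Offset 0: leading byte 0xD0 = 11010000 → 2-byte char #1 = D0 BB.
Offset 2: leading byte 0xDE = 11011110 → 2-byte char #2 = DE 8A.
Offset 4: leading byte 0xF3 = 11110011 → 4-byte char #3 = F3 88 93 96.
Offset 8: leading byte 0xE3 = 11100011 → 3-byte char #4 = E3 8F A5.
Offset 11: leading byte 0xEF = 11101111 → 3-byte char #5 = EF 84 9C.
Offset 14: leading byte 0xE8 = 11101000 → 3-byte char #6 = E8 92 8E.
Leading byte 0xE8 = 11101000 matches 1110xxxx → 3-byte sequence.
Byte 1: 0xE8 = 11101000, payload 1000 (4 bits).
Byte 2: 0x92 = 10010010 (10xxxxxx ✓), payload 010010.
Byte 3: 0x8E = 10001110 (10xxxxxx ✓), payload 001110.
Concatenate: 1000010010001110 = 0x848E (16 bits → U+848E).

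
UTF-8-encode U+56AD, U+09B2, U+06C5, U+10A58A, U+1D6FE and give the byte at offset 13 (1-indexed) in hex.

0xF0

1-indexed offset 13 is 0-indexed offset 12.
U+56AD → 3-byte form E5 9A AD at offsets 0–2.
U+09B2 → 3-byte form E0 A6 B2 at offsets 3–5.
U+06C5 → 2-byte form DB 85 at offsets 6–7.
U+10A58A → 4-byte form F4 8A 96 8A at offsets 8–11.
U+1D6FE → 4-byte form F0 9D 9B BE at offsets 12–15.
Offset 12 falls in char 5's range; it's byte 1 of F0 9D 9B BE = 0xF0.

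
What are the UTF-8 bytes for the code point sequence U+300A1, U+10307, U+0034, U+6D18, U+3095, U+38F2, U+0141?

U+300A1: 4-byte form → F0 B0 82 A1.
U+10307: 4-byte form → F0 90 8C 87.
U+0034: 1-byte form → 34.
U+6D18: 3-byte form → E6 B4 98.
U+3095: 3-byte form → E3 82 95.
U+38F2: 3-byte form → E3 A3 B2.
U+0141: 2-byte form → C5 81.
Concatenated (20 bytes): F0 B0 82 A1 F0 90 8C 87 34 E6 B4 98 E3 82 95 E3 A3 B2 C5 81.

F0 B0 82 A1 F0 90 8C 87 34 E6 B4 98 E3 82 95 E3 A3 B2 C5 81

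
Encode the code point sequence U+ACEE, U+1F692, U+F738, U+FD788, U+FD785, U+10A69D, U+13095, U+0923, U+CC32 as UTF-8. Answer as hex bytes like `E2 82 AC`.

EA B3 AE F0 9F 9A 92 EF 9C B8 F3 BD 9E 88 F3 BD 9E 85 F4 8A 9A 9D F0 93 82 95 E0 A4 A3 EC B0 B2

U+ACEE: 3-byte form → EA B3 AE.
U+1F692: 4-byte form → F0 9F 9A 92.
U+F738: 3-byte form → EF 9C B8.
U+FD788: 4-byte form → F3 BD 9E 88.
U+FD785: 4-byte form → F3 BD 9E 85.
U+10A69D: 4-byte form → F4 8A 9A 9D.
U+13095: 4-byte form → F0 93 82 95.
U+0923: 3-byte form → E0 A4 A3.
U+CC32: 3-byte form → EC B0 B2.
Concatenated (32 bytes): EA B3 AE F0 9F 9A 92 EF 9C B8 F3 BD 9E 88 F3 BD 9E 85 F4 8A 9A 9D F0 93 82 95 E0 A4 A3 EC B0 B2.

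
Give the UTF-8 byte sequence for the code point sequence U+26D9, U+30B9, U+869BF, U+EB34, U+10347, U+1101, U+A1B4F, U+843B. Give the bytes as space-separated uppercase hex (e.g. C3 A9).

U+26D9: 3-byte form → E2 9B 99.
U+30B9: 3-byte form → E3 82 B9.
U+869BF: 4-byte form → F2 86 A6 BF.
U+EB34: 3-byte form → EE AC B4.
U+10347: 4-byte form → F0 90 8D 87.
U+1101: 3-byte form → E1 84 81.
U+A1B4F: 4-byte form → F2 A1 AD 8F.
U+843B: 3-byte form → E8 90 BB.
Concatenated (27 bytes): E2 9B 99 E3 82 B9 F2 86 A6 BF EE AC B4 F0 90 8D 87 E1 84 81 F2 A1 AD 8F E8 90 BB.

E2 9B 99 E3 82 B9 F2 86 A6 BF EE AC B4 F0 90 8D 87 E1 84 81 F2 A1 AD 8F E8 90 BB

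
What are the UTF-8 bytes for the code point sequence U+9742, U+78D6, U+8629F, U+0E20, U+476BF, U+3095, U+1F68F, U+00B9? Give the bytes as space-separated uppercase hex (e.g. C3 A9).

U+9742: 3-byte form → E9 9D 82.
U+78D6: 3-byte form → E7 A3 96.
U+8629F: 4-byte form → F2 86 8A 9F.
U+0E20: 3-byte form → E0 B8 A0.
U+476BF: 4-byte form → F1 87 9A BF.
U+3095: 3-byte form → E3 82 95.
U+1F68F: 4-byte form → F0 9F 9A 8F.
U+00B9: 2-byte form → C2 B9.
Concatenated (26 bytes): E9 9D 82 E7 A3 96 F2 86 8A 9F E0 B8 A0 F1 87 9A BF E3 82 95 F0 9F 9A 8F C2 B9.

E9 9D 82 E7 A3 96 F2 86 8A 9F E0 B8 A0 F1 87 9A BF E3 82 95 F0 9F 9A 8F C2 B9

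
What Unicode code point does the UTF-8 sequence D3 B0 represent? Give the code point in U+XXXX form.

U+04F0

Leading byte 0xD3 = 11010011 matches 110xxxxx → 2-byte sequence.
Byte 1: 0xD3 = 11010011, payload 10011 (5 bits).
Byte 2: 0xB0 = 10110000 (10xxxxxx ✓), payload 110000.
Concatenate: 10011110000 = 0x4F0 (11 bits → U+04F0).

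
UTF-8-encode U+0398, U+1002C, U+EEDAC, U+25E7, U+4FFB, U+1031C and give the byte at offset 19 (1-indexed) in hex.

0x8C

1-indexed offset 19 is 0-indexed offset 18.
U+0398 → 2-byte form CE 98 at offsets 0–1.
U+1002C → 4-byte form F0 90 80 AC at offsets 2–5.
U+EEDAC → 4-byte form F3 AE B6 AC at offsets 6–9.
U+25E7 → 3-byte form E2 97 A7 at offsets 10–12.
U+4FFB → 3-byte form E4 BF BB at offsets 13–15.
U+1031C → 4-byte form F0 90 8C 9C at offsets 16–19.
Offset 18 falls in char 6's range; it's byte 3 of F0 90 8C 9C = 0x8C.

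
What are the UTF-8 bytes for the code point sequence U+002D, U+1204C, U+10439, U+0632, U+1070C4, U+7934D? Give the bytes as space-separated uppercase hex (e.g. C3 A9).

2D F0 92 81 8C F0 90 90 B9 D8 B2 F4 87 83 84 F1 B9 8D 8D

U+002D: 1-byte form → 2D.
U+1204C: 4-byte form → F0 92 81 8C.
U+10439: 4-byte form → F0 90 90 B9.
U+0632: 2-byte form → D8 B2.
U+1070C4: 4-byte form → F4 87 83 84.
U+7934D: 4-byte form → F1 B9 8D 8D.
Concatenated (19 bytes): 2D F0 92 81 8C F0 90 90 B9 D8 B2 F4 87 83 84 F1 B9 8D 8D.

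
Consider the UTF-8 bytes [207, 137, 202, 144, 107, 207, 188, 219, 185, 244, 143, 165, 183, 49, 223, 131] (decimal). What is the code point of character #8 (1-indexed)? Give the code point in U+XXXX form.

U+07C3

Offset 0: leading byte 0xCF = 11001111 → 2-byte char #1 = CF 89.
Offset 2: leading byte 0xCA = 11001010 → 2-byte char #2 = CA 90.
Offset 4: leading byte 0x6B = 01101011 → 1-byte char #3 = 6B.
Offset 5: leading byte 0xCF = 11001111 → 2-byte char #4 = CF BC.
Offset 7: leading byte 0xDB = 11011011 → 2-byte char #5 = DB B9.
Offset 9: leading byte 0xF4 = 11110100 → 4-byte char #6 = F4 8F A5 B7.
Offset 13: leading byte 0x31 = 00110001 → 1-byte char #7 = 31.
Offset 14: leading byte 0xDF = 11011111 → 2-byte char #8 = DF 83.
Leading byte 0xDF = 11011111 matches 110xxxxx → 2-byte sequence.
Byte 1: 0xDF = 11011111, payload 11111 (5 bits).
Byte 2: 0x83 = 10000011 (10xxxxxx ✓), payload 000011.
Concatenate: 11111000011 = 0x7C3 (11 bits → U+07C3).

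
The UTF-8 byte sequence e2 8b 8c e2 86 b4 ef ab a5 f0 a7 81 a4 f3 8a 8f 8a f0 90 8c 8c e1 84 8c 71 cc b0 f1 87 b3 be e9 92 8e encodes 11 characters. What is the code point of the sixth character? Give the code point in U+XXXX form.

U+1030C

Offset 0: leading byte 0xE2 = 11100010 → 3-byte char #1 = E2 8B 8C.
Offset 3: leading byte 0xE2 = 11100010 → 3-byte char #2 = E2 86 B4.
Offset 6: leading byte 0xEF = 11101111 → 3-byte char #3 = EF AB A5.
Offset 9: leading byte 0xF0 = 11110000 → 4-byte char #4 = F0 A7 81 A4.
Offset 13: leading byte 0xF3 = 11110011 → 4-byte char #5 = F3 8A 8F 8A.
Offset 17: leading byte 0xF0 = 11110000 → 4-byte char #6 = F0 90 8C 8C.
Leading byte 0xF0 = 11110000 matches 11110xxx → 4-byte sequence.
Byte 1: 0xF0 = 11110000, payload 000 (3 bits).
Byte 2: 0x90 = 10010000 (10xxxxxx ✓), payload 010000.
Byte 3: 0x8C = 10001100 (10xxxxxx ✓), payload 001100.
Byte 4: 0x8C = 10001100 (10xxxxxx ✓), payload 001100.
Concatenate: 000010000001100001100 = 0x1030C (21 bits → U+1030C).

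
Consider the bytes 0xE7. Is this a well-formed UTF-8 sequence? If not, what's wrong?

Leading byte 0xE7 = 11100111 → 3-byte form, but only 1 byte is present.

invalid (sequence truncated)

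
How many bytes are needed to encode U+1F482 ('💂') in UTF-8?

U+1F482 = 0x1F482. UTF-8 uses 1 byte below 0x80, 2 below 0x800, 3 below 0x10000, 4 up to 0x10FFFF. 0x1F482 is in U+10000–U+10FFFF → 4 bytes.

4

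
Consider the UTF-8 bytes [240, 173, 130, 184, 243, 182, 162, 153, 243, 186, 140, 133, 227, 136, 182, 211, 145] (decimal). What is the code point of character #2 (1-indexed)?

U+F6899

Offset 0: leading byte 0xF0 = 11110000 → 4-byte char #1 = F0 AD 82 B8.
Offset 4: leading byte 0xF3 = 11110011 → 4-byte char #2 = F3 B6 A2 99.
Leading byte 0xF3 = 11110011 matches 11110xxx → 4-byte sequence.
Byte 1: 0xF3 = 11110011, payload 011 (3 bits).
Byte 2: 0xB6 = 10110110 (10xxxxxx ✓), payload 110110.
Byte 3: 0xA2 = 10100010 (10xxxxxx ✓), payload 100010.
Byte 4: 0x99 = 10011001 (10xxxxxx ✓), payload 011001.
Concatenate: 011110110100010011001 = 0xF6899 (21 bits → U+F6899).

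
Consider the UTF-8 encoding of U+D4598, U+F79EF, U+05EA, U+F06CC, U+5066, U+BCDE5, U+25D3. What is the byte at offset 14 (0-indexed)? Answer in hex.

U+D4598 → 4-byte form F3 94 96 98 at offsets 0–3.
U+F79EF → 4-byte form F3 B7 A7 AF at offsets 4–7.
U+05EA → 2-byte form D7 AA at offsets 8–9.
U+F06CC → 4-byte form F3 B0 9B 8C at offsets 10–13.
U+5066 → 3-byte form E5 81 A6 at offsets 14–16.
Offset 14 falls in char 5's range; it's byte 1 of E5 81 A6 = 0xE5.

0xE5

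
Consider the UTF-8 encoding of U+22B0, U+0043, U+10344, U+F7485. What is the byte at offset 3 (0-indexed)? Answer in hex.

U+22B0 → 3-byte form E2 8A B0 at offsets 0–2.
U+0043 → 1-byte form 43 at offsets 3–3.
Offset 3 falls in char 2's range; it's byte 1 of 43 = 0x43.

0x43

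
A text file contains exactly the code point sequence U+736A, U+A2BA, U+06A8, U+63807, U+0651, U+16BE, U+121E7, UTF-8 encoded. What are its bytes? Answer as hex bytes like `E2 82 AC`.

E7 8D AA EA 8A BA DA A8 F1 A3 A0 87 D9 91 E1 9A BE F0 92 87 A7

U+736A: 3-byte form → E7 8D AA.
U+A2BA: 3-byte form → EA 8A BA.
U+06A8: 2-byte form → DA A8.
U+63807: 4-byte form → F1 A3 A0 87.
U+0651: 2-byte form → D9 91.
U+16BE: 3-byte form → E1 9A BE.
U+121E7: 4-byte form → F0 92 87 A7.
Concatenated (21 bytes): E7 8D AA EA 8A BA DA A8 F1 A3 A0 87 D9 91 E1 9A BE F0 92 87 A7.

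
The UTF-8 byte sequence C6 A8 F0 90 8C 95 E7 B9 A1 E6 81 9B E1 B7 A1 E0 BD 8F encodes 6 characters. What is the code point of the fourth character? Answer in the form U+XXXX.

U+605B

Offset 0: leading byte 0xC6 = 11000110 → 2-byte char #1 = C6 A8.
Offset 2: leading byte 0xF0 = 11110000 → 4-byte char #2 = F0 90 8C 95.
Offset 6: leading byte 0xE7 = 11100111 → 3-byte char #3 = E7 B9 A1.
Offset 9: leading byte 0xE6 = 11100110 → 3-byte char #4 = E6 81 9B.
Leading byte 0xE6 = 11100110 matches 1110xxxx → 3-byte sequence.
Byte 1: 0xE6 = 11100110, payload 0110 (4 bits).
Byte 2: 0x81 = 10000001 (10xxxxxx ✓), payload 000001.
Byte 3: 0x9B = 10011011 (10xxxxxx ✓), payload 011011.
Concatenate: 0110000001011011 = 0x605B (16 bits → U+605B).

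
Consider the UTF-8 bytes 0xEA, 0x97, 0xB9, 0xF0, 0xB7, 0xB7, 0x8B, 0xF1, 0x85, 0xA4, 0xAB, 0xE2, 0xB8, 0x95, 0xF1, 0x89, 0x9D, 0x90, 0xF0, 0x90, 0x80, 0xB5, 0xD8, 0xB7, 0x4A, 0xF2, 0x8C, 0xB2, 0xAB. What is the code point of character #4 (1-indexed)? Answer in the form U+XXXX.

U+2E15

Offset 0: leading byte 0xEA = 11101010 → 3-byte char #1 = EA 97 B9.
Offset 3: leading byte 0xF0 = 11110000 → 4-byte char #2 = F0 B7 B7 8B.
Offset 7: leading byte 0xF1 = 11110001 → 4-byte char #3 = F1 85 A4 AB.
Offset 11: leading byte 0xE2 = 11100010 → 3-byte char #4 = E2 B8 95.
Leading byte 0xE2 = 11100010 matches 1110xxxx → 3-byte sequence.
Byte 1: 0xE2 = 11100010, payload 0010 (4 bits).
Byte 2: 0xB8 = 10111000 (10xxxxxx ✓), payload 111000.
Byte 3: 0x95 = 10010101 (10xxxxxx ✓), payload 010101.
Concatenate: 0010111000010101 = 0x2E15 (16 bits → U+2E15).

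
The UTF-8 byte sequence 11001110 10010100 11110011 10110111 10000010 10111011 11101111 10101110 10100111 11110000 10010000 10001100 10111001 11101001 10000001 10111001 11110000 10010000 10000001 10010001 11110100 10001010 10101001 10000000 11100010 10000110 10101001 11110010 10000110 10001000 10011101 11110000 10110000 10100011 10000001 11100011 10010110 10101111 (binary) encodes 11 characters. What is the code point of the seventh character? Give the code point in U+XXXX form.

Offset 0: leading byte 0xCE = 11001110 → 2-byte char #1 = CE 94.
Offset 2: leading byte 0xF3 = 11110011 → 4-byte char #2 = F3 B7 82 BB.
Offset 6: leading byte 0xEF = 11101111 → 3-byte char #3 = EF AE A7.
Offset 9: leading byte 0xF0 = 11110000 → 4-byte char #4 = F0 90 8C B9.
Offset 13: leading byte 0xE9 = 11101001 → 3-byte char #5 = E9 81 B9.
Offset 16: leading byte 0xF0 = 11110000 → 4-byte char #6 = F0 90 81 91.
Offset 20: leading byte 0xF4 = 11110100 → 4-byte char #7 = F4 8A A9 80.
Leading byte 0xF4 = 11110100 matches 11110xxx → 4-byte sequence.
Byte 1: 0xF4 = 11110100, payload 100 (3 bits).
Byte 2: 0x8A = 10001010 (10xxxxxx ✓), payload 001010.
Byte 3: 0xA9 = 10101001 (10xxxxxx ✓), payload 101001.
Byte 4: 0x80 = 10000000 (10xxxxxx ✓), payload 000000.
Concatenate: 100001010101001000000 = 0x10AA40 (21 bits → U+10AA40).

U+10AA40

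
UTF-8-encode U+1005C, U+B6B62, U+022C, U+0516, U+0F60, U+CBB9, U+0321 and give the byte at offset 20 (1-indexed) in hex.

0xA1

1-indexed offset 20 is 0-indexed offset 19.
U+1005C → 4-byte form F0 90 81 9C at offsets 0–3.
U+B6B62 → 4-byte form F2 B6 AD A2 at offsets 4–7.
U+022C → 2-byte form C8 AC at offsets 8–9.
U+0516 → 2-byte form D4 96 at offsets 10–11.
U+0F60 → 3-byte form E0 BD A0 at offsets 12–14.
U+CBB9 → 3-byte form EC AE B9 at offsets 15–17.
U+0321 → 2-byte form CC A1 at offsets 18–19.
Offset 19 falls in char 7's range; it's byte 2 of CC A1 = 0xA1.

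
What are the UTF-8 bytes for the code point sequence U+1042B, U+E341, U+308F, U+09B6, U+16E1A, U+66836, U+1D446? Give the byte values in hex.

F0 90 90 AB EE 8D 81 E3 82 8F E0 A6 B6 F0 96 B8 9A F1 A6 A0 B6 F0 9D 91 86

U+1042B: 4-byte form → F0 90 90 AB.
U+E341: 3-byte form → EE 8D 81.
U+308F: 3-byte form → E3 82 8F.
U+09B6: 3-byte form → E0 A6 B6.
U+16E1A: 4-byte form → F0 96 B8 9A.
U+66836: 4-byte form → F1 A6 A0 B6.
U+1D446: 4-byte form → F0 9D 91 86.
Concatenated (25 bytes): F0 90 90 AB EE 8D 81 E3 82 8F E0 A6 B6 F0 96 B8 9A F1 A6 A0 B6 F0 9D 91 86.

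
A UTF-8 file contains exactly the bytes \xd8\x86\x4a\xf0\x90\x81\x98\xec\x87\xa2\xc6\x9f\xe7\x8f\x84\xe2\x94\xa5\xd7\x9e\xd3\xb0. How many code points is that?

Byte at offset 0: 0xD8 = 11011000 → 2-byte char (#1). Advance 2.
Byte at offset 2: 0x4A = 01001010 → 1-byte char (#2). Advance 1.
Byte at offset 3: 0xF0 = 11110000 → 4-byte char (#3). Advance 4.
Byte at offset 7: 0xEC = 11101100 → 3-byte char (#4). Advance 3.
Byte at offset 10: 0xC6 = 11000110 → 2-byte char (#5). Advance 2.
Byte at offset 12: 0xE7 = 11100111 → 3-byte char (#6). Advance 3.
Byte at offset 15: 0xE2 = 11100010 → 3-byte char (#7). Advance 3.
Byte at offset 18: 0xD7 = 11010111 → 2-byte char (#8). Advance 2.
Byte at offset 20: 0xD3 = 11010011 → 2-byte char (#9). Advance 2.
Reached end at offset 22 after 9 code points.

9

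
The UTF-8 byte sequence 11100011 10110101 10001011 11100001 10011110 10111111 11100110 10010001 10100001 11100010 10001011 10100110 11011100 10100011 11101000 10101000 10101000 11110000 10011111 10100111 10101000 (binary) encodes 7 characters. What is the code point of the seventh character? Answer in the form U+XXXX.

Offset 0: leading byte 0xE3 = 11100011 → 3-byte char #1 = E3 B5 8B.
Offset 3: leading byte 0xE1 = 11100001 → 3-byte char #2 = E1 9E BF.
Offset 6: leading byte 0xE6 = 11100110 → 3-byte char #3 = E6 91 A1.
Offset 9: leading byte 0xE2 = 11100010 → 3-byte char #4 = E2 8B A6.
Offset 12: leading byte 0xDC = 11011100 → 2-byte char #5 = DC A3.
Offset 14: leading byte 0xE8 = 11101000 → 3-byte char #6 = E8 A8 A8.
Offset 17: leading byte 0xF0 = 11110000 → 4-byte char #7 = F0 9F A7 A8.
Leading byte 0xF0 = 11110000 matches 11110xxx → 4-byte sequence.
Byte 1: 0xF0 = 11110000, payload 000 (3 bits).
Byte 2: 0x9F = 10011111 (10xxxxxx ✓), payload 011111.
Byte 3: 0xA7 = 10100111 (10xxxxxx ✓), payload 100111.
Byte 4: 0xA8 = 10101000 (10xxxxxx ✓), payload 101000.
Concatenate: 000011111100111101000 = 0x1F9E8 (21 bits → U+1F9E8).

U+1F9E8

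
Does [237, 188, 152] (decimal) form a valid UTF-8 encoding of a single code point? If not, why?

invalid (encodes a surrogate (U+D800–U+DFFF))

Structurally a 3-byte sequence; payload = 0xDF18.
But 0xDF18 is in U+D800–U+DFFF, the surrogate range. Surrogates are not Unicode scalar values and are forbidden in UTF-8.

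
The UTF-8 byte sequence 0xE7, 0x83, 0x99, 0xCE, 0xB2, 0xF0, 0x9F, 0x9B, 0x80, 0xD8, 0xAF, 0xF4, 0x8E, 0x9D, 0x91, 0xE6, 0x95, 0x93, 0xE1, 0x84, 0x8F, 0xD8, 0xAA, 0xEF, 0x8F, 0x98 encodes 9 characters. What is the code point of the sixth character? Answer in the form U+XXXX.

U+6553

Offset 0: leading byte 0xE7 = 11100111 → 3-byte char #1 = E7 83 99.
Offset 3: leading byte 0xCE = 11001110 → 2-byte char #2 = CE B2.
Offset 5: leading byte 0xF0 = 11110000 → 4-byte char #3 = F0 9F 9B 80.
Offset 9: leading byte 0xD8 = 11011000 → 2-byte char #4 = D8 AF.
Offset 11: leading byte 0xF4 = 11110100 → 4-byte char #5 = F4 8E 9D 91.
Offset 15: leading byte 0xE6 = 11100110 → 3-byte char #6 = E6 95 93.
Leading byte 0xE6 = 11100110 matches 1110xxxx → 3-byte sequence.
Byte 1: 0xE6 = 11100110, payload 0110 (4 bits).
Byte 2: 0x95 = 10010101 (10xxxxxx ✓), payload 010101.
Byte 3: 0x93 = 10010011 (10xxxxxx ✓), payload 010011.
Concatenate: 0110010101010011 = 0x6553 (16 bits → U+6553).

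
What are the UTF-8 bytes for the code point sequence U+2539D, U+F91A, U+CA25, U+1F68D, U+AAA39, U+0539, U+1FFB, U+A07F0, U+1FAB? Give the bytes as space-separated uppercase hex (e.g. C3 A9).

F0 A5 8E 9D EF A4 9A EC A8 A5 F0 9F 9A 8D F2 AA A8 B9 D4 B9 E1 BF BB F2 A0 9F B0 E1 BE AB

U+2539D: 4-byte form → F0 A5 8E 9D.
U+F91A: 3-byte form → EF A4 9A.
U+CA25: 3-byte form → EC A8 A5.
U+1F68D: 4-byte form → F0 9F 9A 8D.
U+AAA39: 4-byte form → F2 AA A8 B9.
U+0539: 2-byte form → D4 B9.
U+1FFB: 3-byte form → E1 BF BB.
U+A07F0: 4-byte form → F2 A0 9F B0.
U+1FAB: 3-byte form → E1 BE AB.
Concatenated (30 bytes): F0 A5 8E 9D EF A4 9A EC A8 A5 F0 9F 9A 8D F2 AA A8 B9 D4 B9 E1 BF BB F2 A0 9F B0 E1 BE AB.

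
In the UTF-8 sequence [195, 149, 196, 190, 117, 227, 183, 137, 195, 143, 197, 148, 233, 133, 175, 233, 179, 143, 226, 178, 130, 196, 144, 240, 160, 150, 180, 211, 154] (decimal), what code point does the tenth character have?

U+0110

Offset 0: leading byte 0xC3 = 11000011 → 2-byte char #1 = C3 95.
Offset 2: leading byte 0xC4 = 11000100 → 2-byte char #2 = C4 BE.
Offset 4: leading byte 0x75 = 01110101 → 1-byte char #3 = 75.
Offset 5: leading byte 0xE3 = 11100011 → 3-byte char #4 = E3 B7 89.
Offset 8: leading byte 0xC3 = 11000011 → 2-byte char #5 = C3 8F.
Offset 10: leading byte 0xC5 = 11000101 → 2-byte char #6 = C5 94.
Offset 12: leading byte 0xE9 = 11101001 → 3-byte char #7 = E9 85 AF.
Offset 15: leading byte 0xE9 = 11101001 → 3-byte char #8 = E9 B3 8F.
Offset 18: leading byte 0xE2 = 11100010 → 3-byte char #9 = E2 B2 82.
Offset 21: leading byte 0xC4 = 11000100 → 2-byte char #10 = C4 90.
Leading byte 0xC4 = 11000100 matches 110xxxxx → 2-byte sequence.
Byte 1: 0xC4 = 11000100, payload 00100 (5 bits).
Byte 2: 0x90 = 10010000 (10xxxxxx ✓), payload 010000.
Concatenate: 00100010000 = 0x110 (11 bits → U+0110).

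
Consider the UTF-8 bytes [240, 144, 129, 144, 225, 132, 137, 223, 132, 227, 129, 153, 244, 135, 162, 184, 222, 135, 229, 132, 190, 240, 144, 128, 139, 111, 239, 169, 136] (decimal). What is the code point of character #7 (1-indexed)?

Offset 0: leading byte 0xF0 = 11110000 → 4-byte char #1 = F0 90 81 90.
Offset 4: leading byte 0xE1 = 11100001 → 3-byte char #2 = E1 84 89.
Offset 7: leading byte 0xDF = 11011111 → 2-byte char #3 = DF 84.
Offset 9: leading byte 0xE3 = 11100011 → 3-byte char #4 = E3 81 99.
Offset 12: leading byte 0xF4 = 11110100 → 4-byte char #5 = F4 87 A2 B8.
Offset 16: leading byte 0xDE = 11011110 → 2-byte char #6 = DE 87.
Offset 18: leading byte 0xE5 = 11100101 → 3-byte char #7 = E5 84 BE.
Leading byte 0xE5 = 11100101 matches 1110xxxx → 3-byte sequence.
Byte 1: 0xE5 = 11100101, payload 0101 (4 bits).
Byte 2: 0x84 = 10000100 (10xxxxxx ✓), payload 000100.
Byte 3: 0xBE = 10111110 (10xxxxxx ✓), payload 111110.
Concatenate: 0101000100111110 = 0x513E (16 bits → U+513E).

U+513E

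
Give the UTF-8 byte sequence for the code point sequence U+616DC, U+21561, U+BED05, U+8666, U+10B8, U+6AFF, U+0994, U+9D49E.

U+616DC: 4-byte form → F1 A1 9B 9C.
U+21561: 4-byte form → F0 A1 95 A1.
U+BED05: 4-byte form → F2 BE B4 85.
U+8666: 3-byte form → E8 99 A6.
U+10B8: 3-byte form → E1 82 B8.
U+6AFF: 3-byte form → E6 AB BF.
U+0994: 3-byte form → E0 A6 94.
U+9D49E: 4-byte form → F2 9D 92 9E.
Concatenated (28 bytes): F1 A1 9B 9C F0 A1 95 A1 F2 BE B4 85 E8 99 A6 E1 82 B8 E6 AB BF E0 A6 94 F2 9D 92 9E.

F1 A1 9B 9C F0 A1 95 A1 F2 BE B4 85 E8 99 A6 E1 82 B8 E6 AB BF E0 A6 94 F2 9D 92 9E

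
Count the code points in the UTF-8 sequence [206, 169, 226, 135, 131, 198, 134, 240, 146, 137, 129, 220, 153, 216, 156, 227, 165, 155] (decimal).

7

Byte at offset 0: 0xCE = 11001110 → 2-byte char (#1). Advance 2.
Byte at offset 2: 0xE2 = 11100010 → 3-byte char (#2). Advance 3.
Byte at offset 5: 0xC6 = 11000110 → 2-byte char (#3). Advance 2.
Byte at offset 7: 0xF0 = 11110000 → 4-byte char (#4). Advance 4.
Byte at offset 11: 0xDC = 11011100 → 2-byte char (#5). Advance 2.
Byte at offset 13: 0xD8 = 11011000 → 2-byte char (#6). Advance 2.
Byte at offset 15: 0xE3 = 11100011 → 3-byte char (#7). Advance 3.
Reached end at offset 18 after 7 code points.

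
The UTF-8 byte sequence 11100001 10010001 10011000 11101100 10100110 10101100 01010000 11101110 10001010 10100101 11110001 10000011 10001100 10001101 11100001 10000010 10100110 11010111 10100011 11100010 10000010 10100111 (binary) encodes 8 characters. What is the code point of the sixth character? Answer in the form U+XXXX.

Offset 0: leading byte 0xE1 = 11100001 → 3-byte char #1 = E1 91 98.
Offset 3: leading byte 0xEC = 11101100 → 3-byte char #2 = EC A6 AC.
Offset 6: leading byte 0x50 = 01010000 → 1-byte char #3 = 50.
Offset 7: leading byte 0xEE = 11101110 → 3-byte char #4 = EE 8A A5.
Offset 10: leading byte 0xF1 = 11110001 → 4-byte char #5 = F1 83 8C 8D.
Offset 14: leading byte 0xE1 = 11100001 → 3-byte char #6 = E1 82 A6.
Leading byte 0xE1 = 11100001 matches 1110xxxx → 3-byte sequence.
Byte 1: 0xE1 = 11100001, payload 0001 (4 bits).
Byte 2: 0x82 = 10000010 (10xxxxxx ✓), payload 000010.
Byte 3: 0xA6 = 10100110 (10xxxxxx ✓), payload 100110.
Concatenate: 0001000010100110 = 0x10A6 (16 bits → U+10A6).

U+10A6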